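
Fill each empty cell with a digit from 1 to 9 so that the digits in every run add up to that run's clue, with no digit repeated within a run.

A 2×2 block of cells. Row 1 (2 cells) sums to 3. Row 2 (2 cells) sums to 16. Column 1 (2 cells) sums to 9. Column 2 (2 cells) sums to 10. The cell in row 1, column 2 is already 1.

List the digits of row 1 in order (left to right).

2, 1

3 in 2 cells must be {1,2}; 16 in 2 cells must be {7,9}.
(1,1) = 3 − 1 = 2 completes the 3 across.
(2,1) = 9 − 2 = 7 completes the 9 down.
(2,2) = 16 − 7 = 9 completes the 16 across.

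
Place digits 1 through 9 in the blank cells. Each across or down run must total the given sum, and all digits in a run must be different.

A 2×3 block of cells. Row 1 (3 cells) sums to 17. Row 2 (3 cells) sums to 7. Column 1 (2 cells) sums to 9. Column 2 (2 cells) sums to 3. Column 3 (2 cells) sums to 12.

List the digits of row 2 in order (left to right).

2 1 4

7 in 3 cells must be {1,2,4}; 3 in 2 cells must be {1,2}.
The 7 across and the 12 down share only 4, so (2,3) = 4.
(1,3) = 12 − 4 = 8 completes the 12 down.
Given what's placed, (1,2) must be 2 to fit the 17 across and 3 down.
(2,2) = 3 − 2 = 1 completes the 3 down.
(1,1) = 17 − 10 = 7 completes the 17 across.
(2,1) = 7 − 5 = 2 completes the 7 across.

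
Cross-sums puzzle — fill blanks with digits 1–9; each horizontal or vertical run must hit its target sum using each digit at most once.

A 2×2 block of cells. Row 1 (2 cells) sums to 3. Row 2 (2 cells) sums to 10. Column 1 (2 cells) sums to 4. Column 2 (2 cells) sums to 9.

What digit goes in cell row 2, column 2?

3 in 2 cells must be {1,2}; 4 in 2 cells must be {1,3}.
The 3 across and the 4 down share only 1, so (1,1) = 1.
(1,2) = 3 − 1 = 2 completes the 3 across.
(2,1) = 4 − 1 = 3 completes the 4 down.
(2,2) = 10 − 3 = 7 completes the 10 across.

7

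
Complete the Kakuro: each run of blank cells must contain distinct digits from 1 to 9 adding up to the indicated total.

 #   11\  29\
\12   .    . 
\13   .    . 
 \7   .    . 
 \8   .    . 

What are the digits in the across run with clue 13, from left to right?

11 in 4 cells must be {1,2,3,5}; 29 in 4 cells must be {5,7,8,9}.
Only 5 fits R2C1 under both its across sum 13 and down sum 11.
R2C2 = 13 − 5 = 8 completes the 13 across.

5, 8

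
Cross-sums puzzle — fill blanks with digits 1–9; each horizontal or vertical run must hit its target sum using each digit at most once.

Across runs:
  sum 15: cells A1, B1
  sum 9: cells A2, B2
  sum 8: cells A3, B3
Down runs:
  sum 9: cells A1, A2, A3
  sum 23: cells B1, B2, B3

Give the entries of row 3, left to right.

2 6

23 in 3 cells must be {6,8,9}.
The 15 across and the 9 down share only 6, so A1 = 6.
B1 = 15 − 6 = 9 completes the 15 across.
Given what's placed, B3 must be 6 to fit the 8 across and 23 down.
B2 = 23 − 15 = 8 completes the 23 down.
A3 = 8 − 6 = 2 completes the 8 across.
A2 = 9 − 8 = 1 completes the 9 across.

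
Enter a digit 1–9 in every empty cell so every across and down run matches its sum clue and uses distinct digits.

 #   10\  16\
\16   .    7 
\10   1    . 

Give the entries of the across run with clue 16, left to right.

16 in 2 cells must be {7,9}.
R1C1 = 16 − 7 = 9 completes the 16 across.
R2C2 = 10 − 1 = 9 completes the 10 across.

9, 7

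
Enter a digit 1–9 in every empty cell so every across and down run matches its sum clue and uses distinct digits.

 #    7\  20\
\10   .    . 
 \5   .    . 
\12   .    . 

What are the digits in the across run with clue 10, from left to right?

1, 9

7 in 3 cells must be {1,2,4}.
The 12 across and the 7 down share only 4, so R3C1 = 4.
R3C2 = 12 − 4 = 8 completes the 12 across.
Given what's placed, R2C2 must be 3 to fit the 5 across and 20 down.
R1C2 = 20 − 11 = 9 completes the 20 down.
R2C1 = 5 − 3 = 2 completes the 5 across.
R1C1 = 10 − 9 = 1 completes the 10 across.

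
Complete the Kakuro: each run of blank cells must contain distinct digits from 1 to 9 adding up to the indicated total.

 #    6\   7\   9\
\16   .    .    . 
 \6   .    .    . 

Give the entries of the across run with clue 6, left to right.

1, 3, 2

6 in 3 cells must be {1,2,3}.
Nothing is forced directly, so branch on R2C2, whose candidates are 1 or 2 or 3. If R2C2 = 1: that forces R1C2 = 6, R2C1 = 2, R2C3 = 3, after which R1C1 would have to be in {1,2,3,7,8,9} for the 16 across but in {4} for the 6 down — contradiction. If R2C2 = 2: that forces R1C2 = 5, R2C1 = 1, R2C3 = 3, after which R1C1 would have to be in {2,3,4,7,8,9} for the 16 across but in {5} for the 6 down — contradiction. So R2C2 = 3.
R1C2 = 7 − 3 = 4 completes the 7 down.
Given what's placed, R1C1 must be 5 to fit the 16 across and 6 down.
R1C3 = 16 − 9 = 7 completes the 16 across.
R2C1 = 6 − 5 = 1 completes the 6 down.
R2C3 = 6 − 4 = 2 completes the 6 across.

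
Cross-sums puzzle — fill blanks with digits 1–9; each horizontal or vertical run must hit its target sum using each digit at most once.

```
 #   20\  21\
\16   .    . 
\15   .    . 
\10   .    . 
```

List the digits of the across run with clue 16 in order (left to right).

9 7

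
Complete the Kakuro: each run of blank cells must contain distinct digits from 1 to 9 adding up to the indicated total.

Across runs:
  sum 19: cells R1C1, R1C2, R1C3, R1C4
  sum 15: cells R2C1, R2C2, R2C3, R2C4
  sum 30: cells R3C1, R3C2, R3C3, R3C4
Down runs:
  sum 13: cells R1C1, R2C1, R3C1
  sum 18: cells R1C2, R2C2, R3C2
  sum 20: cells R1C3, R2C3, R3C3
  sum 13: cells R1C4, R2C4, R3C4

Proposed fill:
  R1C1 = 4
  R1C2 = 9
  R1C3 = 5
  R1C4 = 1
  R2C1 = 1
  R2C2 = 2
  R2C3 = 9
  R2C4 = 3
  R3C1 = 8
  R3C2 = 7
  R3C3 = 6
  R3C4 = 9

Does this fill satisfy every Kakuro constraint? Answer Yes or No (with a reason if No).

Yes

Across: 4+9+5+1=19; 1+2+9+3=15; 8+7+6+9=30. Down: 4+1+8=13; 9+2+7=18; 5+9+6=20; 1+3+9=13. No digit repeats within any run.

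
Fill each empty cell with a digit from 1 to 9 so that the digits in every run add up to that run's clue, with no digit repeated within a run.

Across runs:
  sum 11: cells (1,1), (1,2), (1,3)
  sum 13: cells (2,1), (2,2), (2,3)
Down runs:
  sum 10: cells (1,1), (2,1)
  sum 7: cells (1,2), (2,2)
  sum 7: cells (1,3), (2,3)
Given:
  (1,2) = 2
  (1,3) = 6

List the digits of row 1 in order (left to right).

3, 2, 6

(1,1) = 11 − 8 = 3 completes the 11 across.
(2,1) = 10 − 3 = 7 completes the 10 down.
(2,2) = 7 − 2 = 5 completes the 7 down.
(2,3) = 13 − 12 = 1 completes the 13 across.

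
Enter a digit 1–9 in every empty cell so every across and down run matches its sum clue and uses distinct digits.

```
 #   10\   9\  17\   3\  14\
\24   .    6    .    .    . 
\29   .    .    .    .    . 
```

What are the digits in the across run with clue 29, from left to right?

7 3 8 2 9

17 in 2 cells must be {8,9}; 3 in 2 cells must be {1,2}.
R2C2 = 9 − 6 = 3 completes the 9 down.
Given what's placed, R2C4 must be 2 to fit the 29 across and 3 down.
R1C4 = 3 − 2 = 1 completes the 3 down.
No cell is forced outright now. R2C5 can only be 8 or 9 (the digits allowed by both its 29 across and its 14 down). If R2C5 = 8: then R1C5 would have to be in {2,3,4,5,7,8,9} for the 24 across but in {6} for the 14 down — contradiction. So R2C5 = 9.
R1C5 = 14 − 9 = 5 completes the 14 down.
Given what's placed, R2C3 must be 8 to fit the 29 across and 17 down.
R1C3 = 17 − 8 = 9 completes the 17 down.
R2C1 = 29 − 22 = 7 completes the 29 across.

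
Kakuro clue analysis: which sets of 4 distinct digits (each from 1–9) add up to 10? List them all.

4 distinct digits from 1–9 sum between 10 and 30.
Only one set works: {1,2,3,4}.

{1,2,3,4}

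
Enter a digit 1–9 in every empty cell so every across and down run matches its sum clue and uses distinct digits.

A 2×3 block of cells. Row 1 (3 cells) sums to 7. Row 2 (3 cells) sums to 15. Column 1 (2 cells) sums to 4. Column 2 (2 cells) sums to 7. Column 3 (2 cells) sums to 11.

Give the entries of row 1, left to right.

1, 2, 4

7 in 3 cells must be {1,2,4}; 4 in 2 cells must be {1,3}.
The 7 across and the 4 down share only 1, so (1,1) = 1.
(2,1) = 4 − 1 = 3 completes the 4 down.
Nothing is forced directly, so branch on (2,2), whose candidates are 4 or 5. If (2,2) = 4: then (1,2) would have to be in {2,4} for the 7 across but in {3} for the 7 down — contradiction. So (2,2) = 5.
(1,2) = 7 − 5 = 2 completes the 7 down.
(1,3) = 7 − 3 = 4 completes the 7 across.
(2,3) = 15 − 8 = 7 completes the 15 across.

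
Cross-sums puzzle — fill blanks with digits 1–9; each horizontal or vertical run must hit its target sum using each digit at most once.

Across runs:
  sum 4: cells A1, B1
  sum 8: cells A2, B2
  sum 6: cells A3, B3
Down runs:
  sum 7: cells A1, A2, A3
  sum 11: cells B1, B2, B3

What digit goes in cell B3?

2

4 in 2 cells must be {1,3}; 7 in 3 cells must be {1,2,4}.
The 4 across and the 7 down share only 1, so A1 = 1.
B1 = 4 − 1 = 3 completes the 4 across.
Given what's placed, A2 must be 2 to fit the 8 across and 7 down.
B2 = 8 − 2 = 6 completes the 8 across.
A3 = 7 − 3 = 4 completes the 7 down.
B3 = 6 − 4 = 2 completes the 6 across.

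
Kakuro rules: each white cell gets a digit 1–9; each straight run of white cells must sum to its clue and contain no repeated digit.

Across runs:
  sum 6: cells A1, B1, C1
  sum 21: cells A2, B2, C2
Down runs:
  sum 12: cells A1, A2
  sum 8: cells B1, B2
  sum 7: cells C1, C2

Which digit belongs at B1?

6 in 3 cells must be {1,2,3}.
The 6 across and the 12 down share only 3, so A1 = 3.
A2 = 12 − 3 = 9 completes the 12 down.
Nothing is forced directly, so branch on B2, whose candidates are 5 or 7. If B2 = 5: then B1 would have to be in {1,2} for the 6 across but in {3} for the 8 down — contradiction. So B2 = 7.
B1 = 8 − 7 = 1 completes the 8 down.
C1 = 6 − 4 = 2 completes the 6 across.
C2 = 21 − 16 = 5 completes the 21 across.

1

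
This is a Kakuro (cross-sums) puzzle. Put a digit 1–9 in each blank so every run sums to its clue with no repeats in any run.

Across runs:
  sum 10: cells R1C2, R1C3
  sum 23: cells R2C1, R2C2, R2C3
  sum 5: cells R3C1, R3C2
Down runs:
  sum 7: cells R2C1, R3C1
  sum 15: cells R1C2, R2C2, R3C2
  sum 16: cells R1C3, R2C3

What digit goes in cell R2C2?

23 in 3 cells must be {6,8,9}; 16 in 2 cells must be {7,9}.
The 23 across and the 7 down share only 6, so R2C1 = 6.
R2C3 = 9: the only remaining digit allowed by both the 23 across and the 16 down.
R3C1 = 7 − 6 = 1 completes the 7 down.
R3C2 = 5 − 1 = 4 completes the 5 across.
R1C3 = 16 − 9 = 7 completes the 16 down.
R2C2 = 23 − 15 = 8 completes the 23 across.
R1C2 = 10 − 7 = 3 completes the 10 across.

8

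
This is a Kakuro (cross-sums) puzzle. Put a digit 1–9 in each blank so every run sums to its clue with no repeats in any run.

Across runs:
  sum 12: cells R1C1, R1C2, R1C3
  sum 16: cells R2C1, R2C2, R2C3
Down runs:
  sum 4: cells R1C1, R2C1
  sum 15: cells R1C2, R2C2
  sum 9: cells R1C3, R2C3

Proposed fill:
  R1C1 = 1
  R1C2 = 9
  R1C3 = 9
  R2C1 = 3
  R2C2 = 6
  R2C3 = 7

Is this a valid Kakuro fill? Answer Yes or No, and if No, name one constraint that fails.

No — the across run R1C1–R1C3 sums to 19, not 12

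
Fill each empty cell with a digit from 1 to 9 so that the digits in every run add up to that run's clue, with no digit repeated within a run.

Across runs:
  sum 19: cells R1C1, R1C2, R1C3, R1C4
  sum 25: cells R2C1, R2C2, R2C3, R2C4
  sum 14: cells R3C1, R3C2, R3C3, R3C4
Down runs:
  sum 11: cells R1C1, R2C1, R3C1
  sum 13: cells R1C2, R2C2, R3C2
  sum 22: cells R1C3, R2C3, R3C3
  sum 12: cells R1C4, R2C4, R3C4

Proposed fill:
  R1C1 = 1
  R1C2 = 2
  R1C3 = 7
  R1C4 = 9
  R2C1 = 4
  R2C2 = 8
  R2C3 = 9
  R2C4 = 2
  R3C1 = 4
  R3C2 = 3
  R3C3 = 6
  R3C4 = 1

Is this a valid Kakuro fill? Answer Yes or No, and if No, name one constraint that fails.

No — the across run R2C1–R2C4 sums to 23, not 25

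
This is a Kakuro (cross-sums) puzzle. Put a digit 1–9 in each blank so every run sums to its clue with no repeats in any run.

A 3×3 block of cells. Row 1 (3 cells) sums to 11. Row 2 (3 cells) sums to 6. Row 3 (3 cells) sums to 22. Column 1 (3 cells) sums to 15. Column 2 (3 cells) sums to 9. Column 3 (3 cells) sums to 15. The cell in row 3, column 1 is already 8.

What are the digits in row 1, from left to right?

6 1 4

6 in 3 cells must be {1,2,3}.
(3,2) = 5: the only remaining digit allowed by both the 22 across and the 9 down.
(3,3) = 22 − 13 = 9 completes the 22 across.
No cell is forced outright now. (1,2) can only be 1 or 3 (the digits allowed by both its 11 across and its 9 down). If (1,2) = 3: that forces (2,2) = 1, (2,3) = 2, after which (1,3) would have to be in {1,2,6,7} for the 11 across but in {4} for the 15 down — contradiction. So (1,2) = 1.
(2,2) = 9 − 6 = 3 completes the 9 down.
No cell is forced outright now. (1,3) can only be 2 or 4 (the digits allowed by both its 11 across and its 15 down). If (1,3) = 2: then (1,1) would have to be in {8} for the 11 across but in {1,2,3,4,5,6} for the 15 down — contradiction. So (1,3) = 4.
(1,1) = 11 − 5 = 6 completes the 11 across.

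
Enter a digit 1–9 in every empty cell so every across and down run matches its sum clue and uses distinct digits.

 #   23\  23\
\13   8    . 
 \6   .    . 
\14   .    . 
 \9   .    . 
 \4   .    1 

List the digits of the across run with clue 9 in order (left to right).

2, 7

4 in 2 cells must be {1,3}.
R1C2 = 13 − 8 = 5 completes the 13 across.
R5C1 = 4 − 1 = 3 completes the 4 across.
No cell is forced outright now. R2C2 can only be 2 or 4 (the digits allowed by both its 6 across and its 23 down). If R2C2 = 4: that forces R2C1 = 2, R3C2 = 6, R4C2 = 7, after which R3C1 would have to be in {8} for the 14 across but in {1,4,6,9} for the 23 down — contradiction. So R2C2 = 2.
R2C1 = 6 − 2 = 4 completes the 6 across.
R3C1 = 6: the only remaining digit allowed by both the 14 across and the 23 down.
R3C2 = 14 − 6 = 8 completes the 14 across.
R4C1 = 23 − 21 = 2 completes the 23 down.
R4C2 = 9 − 2 = 7 completes the 9 across.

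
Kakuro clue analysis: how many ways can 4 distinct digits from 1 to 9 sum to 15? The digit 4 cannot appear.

3

4 distinct digits from 1–9 sum between 10 and 30.
Dropping sets that contain 4.
Enumerating: {1,2,3,9}, {1,2,5,7}, {1,3,5,6}.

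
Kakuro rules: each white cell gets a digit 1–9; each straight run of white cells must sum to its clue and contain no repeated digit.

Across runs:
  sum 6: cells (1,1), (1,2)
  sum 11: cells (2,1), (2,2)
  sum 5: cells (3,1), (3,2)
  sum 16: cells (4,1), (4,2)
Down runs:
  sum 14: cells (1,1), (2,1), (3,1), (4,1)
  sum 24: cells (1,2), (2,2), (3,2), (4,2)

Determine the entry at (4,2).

9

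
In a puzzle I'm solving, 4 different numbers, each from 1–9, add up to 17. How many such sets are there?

4 distinct digits from 1–9 sum between 10 and 30.

9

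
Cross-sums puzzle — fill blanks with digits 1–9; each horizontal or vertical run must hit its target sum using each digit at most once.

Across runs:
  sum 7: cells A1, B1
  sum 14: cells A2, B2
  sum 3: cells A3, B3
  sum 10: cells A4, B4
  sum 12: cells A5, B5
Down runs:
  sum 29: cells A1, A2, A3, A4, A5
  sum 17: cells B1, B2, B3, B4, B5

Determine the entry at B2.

3 in 2 cells must be {1,2}.
Nothing is forced directly, so branch on B2, whose candidates are 5 or 6. If B2 = 5: that forces A2 = 9, B5 = 3, after which A5 would have to be in {9} for the 12 across but in {1,2,3,4,5,6,7,8} for the 29 down — contradiction. So B2 = 6.
A2 = 14 − 6 = 8 completes the 14 across.
Nothing is forced directly, so branch on B4, whose candidates are 1 or 2 or 3. If B4 = 2: that forces B3 = 1, after which A4 would have to be in {8} for the 10 across but in {1,2,3,4,5,6,7,9} for the 29 down — contradiction. If B4 = 3: that forces A4 = 7, B5 = 5, after which A5 would have to be in {7} for the 12 across but in {1,2,3,4,5,6,9} for the 29 down — contradiction. So B4 = 1.
B3 = 2: the only remaining digit allowed by both the 3 across and the 17 down.
A4 = 10 − 1 = 9 completes the 10 across.
A3 = 3 − 2 = 1 completes the 3 across.

6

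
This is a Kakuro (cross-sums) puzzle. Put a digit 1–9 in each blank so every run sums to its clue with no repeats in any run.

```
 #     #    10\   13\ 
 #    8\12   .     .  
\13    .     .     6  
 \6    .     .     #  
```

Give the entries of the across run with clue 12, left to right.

5, 7

R1C3 = 13 − 6 = 7 completes the 13 down.
R1C2 = 12 − 7 = 5 completes the 12 across.
Nothing is forced directly, so branch on R3C1, whose candidates are 1 or 2 or 5. If R3C1 = 1: then R2C1 would have to be in {2,3,4,5} for the 13 across but in {7} for the 8 down — contradiction. If R3C1 = 2: then R2C1 would have to be in {2,3,4,5} for the 13 across but in {6} for the 8 down — contradiction. So R3C1 = 5.
R2C1 = 8 − 5 = 3 completes the 8 down.
R2C2 = 13 − 9 = 4 completes the 13 across.
R3C2 = 6 − 5 = 1 completes the 6 across.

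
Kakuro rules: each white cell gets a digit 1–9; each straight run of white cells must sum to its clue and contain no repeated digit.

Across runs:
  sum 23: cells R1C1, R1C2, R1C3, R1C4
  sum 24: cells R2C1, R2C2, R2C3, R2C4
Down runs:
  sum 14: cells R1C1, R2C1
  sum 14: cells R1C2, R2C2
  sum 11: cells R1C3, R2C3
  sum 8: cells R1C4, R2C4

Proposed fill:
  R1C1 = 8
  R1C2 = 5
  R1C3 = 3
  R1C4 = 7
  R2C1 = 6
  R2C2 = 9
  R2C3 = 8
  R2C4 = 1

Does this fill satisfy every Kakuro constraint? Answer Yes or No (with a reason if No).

Yes

Across: 8+5+3+7=23; 6+9+8+1=24. Down: 8+6=14; 5+9=14; 3+8=11; 7+1=8. No digit repeats within any run.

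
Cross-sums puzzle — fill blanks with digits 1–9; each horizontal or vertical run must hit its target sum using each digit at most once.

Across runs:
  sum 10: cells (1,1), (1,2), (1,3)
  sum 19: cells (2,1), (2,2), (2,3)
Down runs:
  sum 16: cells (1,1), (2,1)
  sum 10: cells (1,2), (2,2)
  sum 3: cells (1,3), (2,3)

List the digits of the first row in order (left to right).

7 2 1

16 in 2 cells must be {7,9}; 3 in 2 cells must be {1,2}.
The 10 across and the 16 down share only 7, so (1,1) = 7.
(2,1) = 16 − 7 = 9 completes the 16 down.
Given what's placed, (2,3) must be 2 to fit the 19 across and 3 down.
(1,3) = 3 − 2 = 1 completes the 3 down.
(2,2) = 19 − 11 = 8 completes the 19 across.
(1,2) = 10 − 8 = 2 completes the 10 across.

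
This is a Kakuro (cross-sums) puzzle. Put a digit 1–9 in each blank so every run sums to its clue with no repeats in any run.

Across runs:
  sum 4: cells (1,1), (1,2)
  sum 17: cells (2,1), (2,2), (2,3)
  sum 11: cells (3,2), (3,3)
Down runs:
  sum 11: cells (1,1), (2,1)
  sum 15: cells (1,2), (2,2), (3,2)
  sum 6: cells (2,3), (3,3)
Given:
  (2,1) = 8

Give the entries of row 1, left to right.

3 1

4 in 2 cells must be {1,3}.
(1,1) = 11 − 8 = 3 completes the 11 down.
(1,2) = 4 − 3 = 1 completes the 4 across.
Nothing is forced directly, so branch on (2,2), whose candidates are 5 or 6. If (2,2) = 6: then (2,3) would have to be in {3} for the 17 across but in {1,2,4,5} for the 6 down — contradiction. So (2,2) = 5.
(2,3) = 17 − 13 = 4 completes the 17 across.
(3,2) = 15 − 6 = 9 completes the 15 down.
(3,3) = 11 − 9 = 2 completes the 11 across.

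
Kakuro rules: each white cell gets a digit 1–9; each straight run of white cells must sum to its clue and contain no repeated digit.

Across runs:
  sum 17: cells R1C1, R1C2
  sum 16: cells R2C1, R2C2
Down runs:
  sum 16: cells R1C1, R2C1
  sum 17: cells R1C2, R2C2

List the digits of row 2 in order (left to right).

7 9

17 in 2 cells must be {8,9}; 16 in 2 cells must be {7,9}.
The 17 across and the 16 down share only 9, so R1C1 = 9.
R1C2 = 17 − 9 = 8 completes the 17 across.
R2C1 = 16 − 9 = 7 completes the 16 down.
R2C2 = 16 − 7 = 9 completes the 16 across.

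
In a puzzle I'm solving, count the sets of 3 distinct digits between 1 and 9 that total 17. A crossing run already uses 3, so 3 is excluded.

3 distinct digits from 1–9 sum between 6 and 24.
Dropping sets that contain 3.
Enumerating: {1,7,9}, {2,6,9}, {2,7,8}, {4,5,8}, {4,6,7}.

5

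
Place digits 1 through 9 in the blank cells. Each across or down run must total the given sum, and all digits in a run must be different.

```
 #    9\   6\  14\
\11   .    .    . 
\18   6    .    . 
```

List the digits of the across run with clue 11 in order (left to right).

R1C1 = 9 − 6 = 3 completes the 9 down.
Given what's placed, R1C3 must be 6 to fit the 11 across and 14 down.
R2C3 = 14 − 6 = 8 completes the 14 down.
R1C2 = 11 − 9 = 2 completes the 11 across.
R2C2 = 18 − 14 = 4 completes the 18 across.

3, 2, 6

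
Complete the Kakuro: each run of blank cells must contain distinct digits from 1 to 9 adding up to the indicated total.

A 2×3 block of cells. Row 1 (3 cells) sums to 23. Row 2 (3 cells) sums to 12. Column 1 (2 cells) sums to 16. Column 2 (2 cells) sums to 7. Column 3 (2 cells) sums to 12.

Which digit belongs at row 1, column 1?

23 in 3 cells must be {6,8,9}; 16 in 2 cells must be {7,9}.
The 23 across and the 16 down share only 9, so (1,1) = 9.
Given what's placed, (1,2) must be 6 to fit the 23 across and 7 down.
(1,3) = 23 − 15 = 8 completes the 23 across.
(2,1) = 16 − 9 = 7 completes the 16 down.
(2,2) = 7 − 6 = 1 completes the 7 down.
(2,3) = 12 − 8 = 4 completes the 12 across.

9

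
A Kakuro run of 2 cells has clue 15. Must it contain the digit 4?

No

Counterexample: {6,9} sums to 15 without using 4.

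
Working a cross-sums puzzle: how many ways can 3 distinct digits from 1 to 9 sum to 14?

8

3 distinct digits from 1–9 sum between 6 and 24.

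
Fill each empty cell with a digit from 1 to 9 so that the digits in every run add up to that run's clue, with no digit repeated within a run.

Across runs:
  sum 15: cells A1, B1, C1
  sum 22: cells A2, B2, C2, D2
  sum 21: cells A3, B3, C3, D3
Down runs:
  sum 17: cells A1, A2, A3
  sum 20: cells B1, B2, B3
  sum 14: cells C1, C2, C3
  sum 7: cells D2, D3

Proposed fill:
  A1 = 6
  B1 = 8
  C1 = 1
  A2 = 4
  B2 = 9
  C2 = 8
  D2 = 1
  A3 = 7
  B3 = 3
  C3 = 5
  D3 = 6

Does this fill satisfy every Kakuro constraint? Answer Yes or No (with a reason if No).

Yes

Across: 6+8+1=15; 4+9+8+1=22; 7+3+5+6=21. Down: 6+4+7=17; 8+9+3=20; 1+8+5=14; 1+6=7. No digit repeats within any run.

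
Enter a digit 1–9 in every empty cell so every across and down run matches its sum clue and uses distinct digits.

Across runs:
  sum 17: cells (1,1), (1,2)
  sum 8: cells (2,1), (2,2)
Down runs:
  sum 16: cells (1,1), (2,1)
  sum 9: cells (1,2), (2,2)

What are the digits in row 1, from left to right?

9 8

17 in 2 cells must be {8,9}; 16 in 2 cells must be {7,9}.
The 17 across and the 16 down share only 9, so (1,1) = 9.
(1,2) = 17 − 9 = 8 completes the 17 across.
(2,1) = 16 − 9 = 7 completes the 16 down.
(2,2) = 8 − 7 = 1 completes the 8 across.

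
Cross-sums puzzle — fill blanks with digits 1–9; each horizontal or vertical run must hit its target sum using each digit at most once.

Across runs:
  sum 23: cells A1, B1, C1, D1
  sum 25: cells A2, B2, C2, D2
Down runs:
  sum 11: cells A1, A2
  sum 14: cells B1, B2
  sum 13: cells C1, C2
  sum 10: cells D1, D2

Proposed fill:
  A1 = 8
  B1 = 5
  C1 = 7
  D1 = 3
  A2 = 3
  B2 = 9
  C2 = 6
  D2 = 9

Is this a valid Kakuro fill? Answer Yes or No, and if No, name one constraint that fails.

No — the across run A2–D2 sums to 27, not 25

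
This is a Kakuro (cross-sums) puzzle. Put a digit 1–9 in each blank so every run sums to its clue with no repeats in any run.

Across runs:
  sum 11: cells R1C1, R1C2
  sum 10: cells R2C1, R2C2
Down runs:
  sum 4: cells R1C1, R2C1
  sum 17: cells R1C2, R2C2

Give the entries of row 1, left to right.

4 in 2 cells must be {1,3}; 17 in 2 cells must be {8,9}.
The 11 across and the 4 down share only 3, so R1C1 = 3.
R1C2 = 11 − 3 = 8 completes the 11 across.
R2C1 = 4 − 3 = 1 completes the 4 down.
R2C2 = 10 − 1 = 9 completes the 10 across.

3, 8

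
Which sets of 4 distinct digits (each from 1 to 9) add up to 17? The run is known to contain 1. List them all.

{1,2,5,9}; {1,2,6,8}; {1,3,4,9}; {1,3,5,8}; {1,3,6,7}; {1,4,5,7}

4 distinct digits from 1–9 sum between 10 and 30.
Keeping only sets containing 1.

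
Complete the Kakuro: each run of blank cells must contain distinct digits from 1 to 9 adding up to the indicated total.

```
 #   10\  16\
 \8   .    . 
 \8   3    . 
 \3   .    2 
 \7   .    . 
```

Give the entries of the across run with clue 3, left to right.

3 in 2 cells must be {1,2}; 10 in 4 cells must be {1,2,3,4}.
R2C2 = 8 − 3 = 5 completes the 8 across.
R3C1 = 3 − 2 = 1 completes the 3 across.
Given what's placed, R1C1 must be 2 to fit the 8 across and 10 down.
R1C2 = 8 − 2 = 6 completes the 8 across.
R4C1 = 10 − 6 = 4 completes the 10 down.
R4C2 = 7 − 4 = 3 completes the 7 across.

1 2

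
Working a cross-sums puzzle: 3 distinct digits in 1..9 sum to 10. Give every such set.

3 distinct digits from 1–9 sum between 6 and 24.

{1,2,7}; {1,3,6}; {1,4,5}; {2,3,5}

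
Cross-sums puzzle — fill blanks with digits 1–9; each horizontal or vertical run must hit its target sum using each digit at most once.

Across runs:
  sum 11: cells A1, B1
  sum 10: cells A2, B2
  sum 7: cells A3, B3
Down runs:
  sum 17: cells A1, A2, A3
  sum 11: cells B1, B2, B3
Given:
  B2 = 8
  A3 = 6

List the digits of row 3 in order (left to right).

6, 1

Given what's placed, B1 must be 2 to fit the 11 across and 11 down.
A2 = 10 − 8 = 2 completes the 10 across.
B3 = 7 − 6 = 1 completes the 7 across.
A1 = 11 − 2 = 9 completes the 11 across.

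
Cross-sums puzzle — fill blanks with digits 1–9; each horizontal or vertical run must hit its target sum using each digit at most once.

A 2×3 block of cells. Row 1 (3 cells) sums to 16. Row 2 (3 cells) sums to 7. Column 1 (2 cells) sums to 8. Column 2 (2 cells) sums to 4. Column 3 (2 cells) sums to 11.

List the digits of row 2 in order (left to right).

7 in 3 cells must be {1,2,4}; 4 in 2 cells must be {1,3}.
The 7 across and the 4 down share only 1, so (2,2) = 1.
(1,2) = 4 − 1 = 3 completes the 4 down.
Given what's placed, (2,1) must be 2 to fit the 7 across and 8 down.
(2,3) = 7 − 3 = 4 completes the 7 across.
(1,1) = 8 − 2 = 6 completes the 8 down.
(1,3) = 16 − 9 = 7 completes the 16 across.

2 1 4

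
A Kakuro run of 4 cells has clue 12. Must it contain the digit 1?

Every partition of 12 into 4 distinct digits includes 1: {1,2,3,6}, {1,2,4,5}.

Yes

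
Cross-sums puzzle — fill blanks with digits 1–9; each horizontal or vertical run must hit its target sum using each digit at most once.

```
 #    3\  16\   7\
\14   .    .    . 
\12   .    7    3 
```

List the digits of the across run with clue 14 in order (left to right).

3 in 2 cells must be {1,2}; 16 in 2 cells must be {7,9}.
R1C2 = 16 − 7 = 9 completes the 16 down.
R1C3 = 7 − 3 = 4 completes the 7 down.
R2C1 = 12 − 10 = 2 completes the 12 across.
R1C1 = 14 − 13 = 1 completes the 14 across.

1 9 4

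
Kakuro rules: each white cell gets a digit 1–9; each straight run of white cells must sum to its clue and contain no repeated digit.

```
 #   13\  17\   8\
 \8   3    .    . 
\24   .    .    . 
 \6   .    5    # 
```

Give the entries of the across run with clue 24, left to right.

9, 8, 7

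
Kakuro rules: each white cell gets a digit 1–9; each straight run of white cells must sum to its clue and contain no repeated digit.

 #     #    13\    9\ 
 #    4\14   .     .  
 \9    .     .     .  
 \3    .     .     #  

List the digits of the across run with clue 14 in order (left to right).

6 8

3 in 2 cells must be {1,2}; 4 in 2 cells must be {1,3}.
The 3 across and the 4 down share only 1, so R3C1 = 1.
R3C2 = 3 − 1 = 2 completes the 3 across.
R2C1 = 4 − 1 = 3 completes the 4 down.
No cell is forced outright now. R2C2 can only be 4 or 5 (the digits allowed by both its 9 across and its 13 down). If R2C2 = 4: then R1C2 would have to be in {5,6,8,9} for the 14 across but in {7} for the 13 down — contradiction. So R2C2 = 5.
R1C2 = 13 − 7 = 6 completes the 13 down.
R1C3 = 14 − 6 = 8 completes the 14 across.
R2C3 = 9 − 8 = 1 completes the 9 across.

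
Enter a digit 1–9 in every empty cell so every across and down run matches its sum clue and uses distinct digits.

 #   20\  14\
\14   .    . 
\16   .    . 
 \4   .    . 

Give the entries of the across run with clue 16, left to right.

9 7

16 in 2 cells must be {7,9}; 4 in 2 cells must be {1,3}.
The 4 across and the 20 down share only 3, so R3C1 = 3.
R3C2 = 4 − 3 = 1 completes the 4 across.
Given what's placed, R2C1 must be 9 to fit the 16 across and 20 down.
R2C2 = 16 − 9 = 7 completes the 16 across.
R1C1 = 20 − 12 = 8 completes the 20 down.
R1C2 = 14 − 8 = 6 completes the 14 across.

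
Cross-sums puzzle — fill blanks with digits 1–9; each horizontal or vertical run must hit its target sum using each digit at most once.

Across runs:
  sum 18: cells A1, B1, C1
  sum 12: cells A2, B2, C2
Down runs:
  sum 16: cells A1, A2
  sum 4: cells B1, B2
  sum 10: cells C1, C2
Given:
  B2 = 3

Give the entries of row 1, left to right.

9 1 8

16 in 2 cells must be {7,9}; 4 in 2 cells must be {1,3}.
B1 = 4 − 3 = 1 completes the 4 down.
Given what's placed, A2 must be 7 to fit the 12 across and 16 down.
C2 = 12 − 10 = 2 completes the 12 across.
A1 = 16 − 7 = 9 completes the 16 down.
C1 = 18 − 10 = 8 completes the 18 across.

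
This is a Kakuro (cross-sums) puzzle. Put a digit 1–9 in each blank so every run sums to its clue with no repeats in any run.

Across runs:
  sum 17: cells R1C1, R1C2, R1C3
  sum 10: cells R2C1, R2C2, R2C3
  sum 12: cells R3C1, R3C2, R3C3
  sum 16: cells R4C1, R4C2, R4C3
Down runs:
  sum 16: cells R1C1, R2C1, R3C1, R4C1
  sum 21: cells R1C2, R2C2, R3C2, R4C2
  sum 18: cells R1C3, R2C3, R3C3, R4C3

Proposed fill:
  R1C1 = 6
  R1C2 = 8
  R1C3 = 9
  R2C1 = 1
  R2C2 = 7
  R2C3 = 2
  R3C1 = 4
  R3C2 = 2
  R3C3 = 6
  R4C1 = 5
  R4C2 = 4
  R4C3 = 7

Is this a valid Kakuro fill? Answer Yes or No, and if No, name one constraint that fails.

No — the down run R1C3–R4C3 sums to 24, not 18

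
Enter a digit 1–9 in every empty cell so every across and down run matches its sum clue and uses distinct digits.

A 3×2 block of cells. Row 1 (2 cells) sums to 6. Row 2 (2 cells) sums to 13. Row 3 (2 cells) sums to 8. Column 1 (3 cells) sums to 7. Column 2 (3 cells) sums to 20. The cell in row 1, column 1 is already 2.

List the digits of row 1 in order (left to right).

2, 4

7 in 3 cells must be {1,2,4}.
(1,2) = 6 − 2 = 4 completes the 6 across.
Given what's placed, (2,1) must be 4 to fit the 13 across and 7 down.
(2,2) = 13 − 4 = 9 completes the 13 across.
(3,1) = 7 − 6 = 1 completes the 7 down.
(3,2) = 8 − 1 = 7 completes the 8 across.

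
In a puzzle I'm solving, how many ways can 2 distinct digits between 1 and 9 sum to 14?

2 distinct digits from 1–9 sum between 3 and 17.
Enumerating: {5,9}, {6,8}.

2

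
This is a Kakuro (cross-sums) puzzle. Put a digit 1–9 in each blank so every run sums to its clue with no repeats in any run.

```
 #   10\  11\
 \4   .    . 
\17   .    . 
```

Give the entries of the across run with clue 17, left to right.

9, 8

4 in 2 cells must be {1,3}; 17 in 2 cells must be {8,9}.
The 4 across and the 11 down share only 3, so R1C2 = 3.
R2C2 = 11 − 3 = 8 completes the 11 down.
R1C1 = 4 − 3 = 1 completes the 4 across.
R2C1 = 17 − 8 = 9 completes the 17 across.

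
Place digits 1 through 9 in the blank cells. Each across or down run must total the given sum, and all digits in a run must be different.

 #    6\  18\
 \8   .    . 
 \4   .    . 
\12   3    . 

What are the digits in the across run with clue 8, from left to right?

2, 6

4 in 2 cells must be {1,3}; 6 in 3 cells must be {1,2,3}.
Given what's placed, R2C1 must be 1 to fit the 4 across and 6 down.
R2C2 = 4 − 1 = 3 completes the 4 across.
R3C2 = 12 − 3 = 9 completes the 12 across.
R1C1 = 6 − 4 = 2 completes the 6 down.
R1C2 = 8 − 2 = 6 completes the 8 across.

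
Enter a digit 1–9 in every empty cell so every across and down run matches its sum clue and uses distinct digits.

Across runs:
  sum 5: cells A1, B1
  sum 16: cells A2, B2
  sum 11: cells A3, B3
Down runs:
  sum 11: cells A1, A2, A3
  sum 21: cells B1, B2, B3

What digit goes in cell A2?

7

16 in 2 cells must be {7,9}.
The 5 across and the 21 down share only 4, so B1 = 4.
The 16 across and the 11 down share only 7, so A2 = 7.
B2 = 16 − 7 = 9 completes the 16 across.
A3 = 3: the only remaining digit allowed by both the 11 across and the 11 down.
B3 = 11 − 3 = 8 completes the 11 across.
A1 = 5 − 4 = 1 completes the 5 across.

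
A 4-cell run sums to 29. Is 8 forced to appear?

Yes

The only way to make 29 from 4 distinct digits is {5,7,8,9}, which contains 8.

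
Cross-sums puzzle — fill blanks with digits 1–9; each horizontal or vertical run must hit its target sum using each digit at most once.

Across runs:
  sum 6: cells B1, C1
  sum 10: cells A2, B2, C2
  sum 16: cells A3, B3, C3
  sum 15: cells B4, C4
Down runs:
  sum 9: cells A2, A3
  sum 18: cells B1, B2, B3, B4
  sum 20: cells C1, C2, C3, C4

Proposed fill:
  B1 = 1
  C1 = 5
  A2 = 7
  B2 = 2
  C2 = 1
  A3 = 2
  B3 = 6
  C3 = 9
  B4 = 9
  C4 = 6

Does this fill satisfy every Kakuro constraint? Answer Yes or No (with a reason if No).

No — the across run A3–C3 sums to 17, not 16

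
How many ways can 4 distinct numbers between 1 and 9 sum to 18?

11

4 distinct digits from 1–9 sum between 10 and 30.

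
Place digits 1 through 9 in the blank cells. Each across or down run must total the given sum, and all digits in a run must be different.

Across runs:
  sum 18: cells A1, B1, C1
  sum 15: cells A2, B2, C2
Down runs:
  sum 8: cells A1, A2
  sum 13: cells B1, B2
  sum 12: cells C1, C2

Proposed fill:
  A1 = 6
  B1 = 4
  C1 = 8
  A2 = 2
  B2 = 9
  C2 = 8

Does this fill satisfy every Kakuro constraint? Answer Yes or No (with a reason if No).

No — the across run A2–C2 sums to 19, not 15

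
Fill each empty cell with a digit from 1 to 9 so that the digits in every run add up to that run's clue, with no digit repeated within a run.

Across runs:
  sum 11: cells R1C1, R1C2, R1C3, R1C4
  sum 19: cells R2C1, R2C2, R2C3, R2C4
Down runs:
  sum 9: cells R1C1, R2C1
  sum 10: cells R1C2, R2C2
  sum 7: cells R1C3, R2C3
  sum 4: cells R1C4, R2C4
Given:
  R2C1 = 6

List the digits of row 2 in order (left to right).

6, 8, 2, 3

11 in 4 cells must be {1,2,3,5}; 4 in 2 cells must be {1,3}.
R1C1 = 9 − 6 = 3 completes the 9 down.
R1C4 = 1: the only remaining digit allowed by both the 11 across and the 4 down.
R2C4 = 4 − 1 = 3 completes the 4 down.
R1C2 = 2: the only remaining digit allowed by both the 11 across and the 10 down.
R1C3 = 11 − 6 = 5 completes the 11 across.
R2C2 = 10 − 2 = 8 completes the 10 down.
R2C3 = 19 − 17 = 2 completes the 19 across.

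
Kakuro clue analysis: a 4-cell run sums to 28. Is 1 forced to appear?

No

Counterexample: {4,7,8,9} sums to 28 without using 1.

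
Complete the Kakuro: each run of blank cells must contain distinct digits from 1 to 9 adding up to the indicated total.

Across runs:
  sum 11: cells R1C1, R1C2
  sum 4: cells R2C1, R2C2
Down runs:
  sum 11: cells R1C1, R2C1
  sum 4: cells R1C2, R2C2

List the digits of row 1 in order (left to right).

8, 3

4 in 2 cells must be {1,3}.
The 11 across and the 4 down share only 3, so R1C2 = 3.
The 4 across and the 11 down share only 3, so R2C1 = 3.
R2C2 = 4 − 3 = 1 completes the 4 across.
R1C1 = 11 − 3 = 8 completes the 11 across.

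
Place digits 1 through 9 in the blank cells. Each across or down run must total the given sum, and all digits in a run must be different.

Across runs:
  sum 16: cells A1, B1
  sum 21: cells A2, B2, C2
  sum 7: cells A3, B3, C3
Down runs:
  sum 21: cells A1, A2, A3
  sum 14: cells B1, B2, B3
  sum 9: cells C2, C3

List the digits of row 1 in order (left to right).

16 in 2 cells must be {7,9}; 7 in 3 cells must be {1,2,4}.
Only 4 fits A3 under both its across sum 7 and down sum 21.
Given what's placed, A1 must be 9 to fit the 16 across and 21 down.
B1 = 16 − 9 = 7 completes the 16 across.

9 7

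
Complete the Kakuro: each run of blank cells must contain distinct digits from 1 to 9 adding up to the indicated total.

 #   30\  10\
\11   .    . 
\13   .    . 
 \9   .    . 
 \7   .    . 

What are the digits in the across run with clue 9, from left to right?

30 in 4 cells must be {6,7,8,9}; 10 in 4 cells must be {1,2,3,4}.
Only 4 fits R2C2 under both its across sum 13 and down sum 10.
The 7 across and the 30 down share only 6, so R4C1 = 6.
R4C2 = 7 − 6 = 1 completes the 7 across.
R2C1 = 13 − 4 = 9 completes the 13 across.
No cell is forced outright now. R1C1 can only be 7 or 8 (the digits allowed by both its 11 across and its 30 down). If R1C1 = 7: then R1C2 would have to be in {4} for the 11 across but in {2,3} for the 10 down — contradiction. So R1C1 = 8.
R1C2 = 11 − 8 = 3 completes the 11 across.
R3C1 = 30 − 23 = 7 completes the 30 down.
R3C2 = 9 − 7 = 2 completes the 9 across.

7 2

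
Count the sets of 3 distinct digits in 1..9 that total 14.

8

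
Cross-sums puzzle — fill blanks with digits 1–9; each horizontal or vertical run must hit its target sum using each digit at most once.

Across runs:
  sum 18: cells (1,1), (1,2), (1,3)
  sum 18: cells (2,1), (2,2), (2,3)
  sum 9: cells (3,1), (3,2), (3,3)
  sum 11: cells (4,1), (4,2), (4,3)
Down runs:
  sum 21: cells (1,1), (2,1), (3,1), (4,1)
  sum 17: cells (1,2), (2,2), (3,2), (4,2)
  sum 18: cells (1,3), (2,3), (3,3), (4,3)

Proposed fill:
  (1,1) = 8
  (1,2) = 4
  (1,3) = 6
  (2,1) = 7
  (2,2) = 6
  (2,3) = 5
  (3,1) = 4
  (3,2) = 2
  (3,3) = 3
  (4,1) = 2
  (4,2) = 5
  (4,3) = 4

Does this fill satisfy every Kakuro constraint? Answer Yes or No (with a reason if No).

Yes

Across: 8+4+6=18; 7+6+5=18; 4+2+3=9; 2+5+4=11. Down: 8+7+4+2=21; 4+6+2+5=17; 6+5+3+4=18. No digit repeats within any run.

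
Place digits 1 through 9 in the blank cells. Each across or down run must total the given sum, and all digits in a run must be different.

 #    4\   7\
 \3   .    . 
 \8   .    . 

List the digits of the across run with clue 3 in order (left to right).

1, 2

3 in 2 cells must be {1,2}; 4 in 2 cells must be {1,3}.
The 3 across and the 4 down share only 1, so R1C1 = 1.
R1C2 = 3 − 1 = 2 completes the 3 across.
R2C1 = 4 − 1 = 3 completes the 4 down.
R2C2 = 8 − 3 = 5 completes the 8 across.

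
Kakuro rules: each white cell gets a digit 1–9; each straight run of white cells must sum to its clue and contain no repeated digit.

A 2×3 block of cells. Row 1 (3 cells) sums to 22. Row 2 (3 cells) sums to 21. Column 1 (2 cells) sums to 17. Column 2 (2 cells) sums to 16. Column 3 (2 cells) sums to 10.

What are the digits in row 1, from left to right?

17 in 2 cells must be {8,9}; 16 in 2 cells must be {7,9}.
Nothing is forced directly, so branch on (1,1), whose candidates are 8 or 9. If (1,1) = 8: that forces (1,2) = 9, after which (1,3) would have to be in {5} for the 22 across but in {1,2,3,4,6,7,8,9} for the 10 down — contradiction. So (1,1) = 9.
Given what's placed, (1,2) must be 7 to fit the 22 across and 16 down.
(1,3) = 22 − 16 = 6 completes the 22 across.
(2,1) = 17 − 9 = 8 completes the 17 down.
(2,2) = 16 − 7 = 9 completes the 16 down.
(2,3) = 21 − 17 = 4 completes the 21 across.

9 7 6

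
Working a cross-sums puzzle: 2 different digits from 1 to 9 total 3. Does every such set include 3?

No

The only way to make 3 from 2 distinct digits is {1,2}, which does not contain 3.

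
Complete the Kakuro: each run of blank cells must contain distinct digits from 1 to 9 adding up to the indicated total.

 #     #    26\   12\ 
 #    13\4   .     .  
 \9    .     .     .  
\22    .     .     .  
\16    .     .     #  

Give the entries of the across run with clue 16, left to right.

7 9

4 in 2 cells must be {1,3}; 16 in 2 cells must be {7,9}.
Only 3 fits R1C2 under both its across sum 4 and down sum 26.
R1C3 = 4 − 3 = 1 completes the 4 across.
Given what's placed, R2C2 must be 6 to fit the 9 across and 26 down.
R2C3 = 2: the only remaining digit allowed by both the 9 across and the 12 down.
R3C3 = 12 − 3 = 9 completes the 12 down.
Given what's placed, R4C2 must be 9 to fit the 16 across and 26 down.
R2C1 = 9 − 8 = 1 completes the 9 across.
R3C2 = 26 − 18 = 8 completes the 26 down.
R4C1 = 16 − 9 = 7 completes the 16 across.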